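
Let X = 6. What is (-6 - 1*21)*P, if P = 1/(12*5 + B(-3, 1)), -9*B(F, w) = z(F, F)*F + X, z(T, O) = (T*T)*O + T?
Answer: -81/148 ≈ -0.54730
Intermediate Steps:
z(T, O) = T + O*T² (z(T, O) = T²*O + T = O*T² + T = T + O*T²)
B(F, w) = -⅔ - F²*(1 + F²)/9 (B(F, w) = -((F*(1 + F*F))*F + 6)/9 = -((F*(1 + F²))*F + 6)/9 = -(F²*(1 + F²) + 6)/9 = -(6 + F²*(1 + F²))/9 = -⅔ - F²*(1 + F²)/9)
P = 3/148 (P = 1/(12*5 + (-⅔ - ⅑*(-3)² - ⅑*(-3)⁴)) = 1/(60 + (-⅔ - ⅑*9 - ⅑*81)) = 1/(60 + (-⅔ - 1 - 9)) = 1/(60 - 32/3) = 1/(148/3) = 3/148 ≈ 0.020270)
(-6 - 1*21)*P = (-6 - 1*21)*(3/148) = (-6 - 21)*(3/148) = -27*3/148 = -81/148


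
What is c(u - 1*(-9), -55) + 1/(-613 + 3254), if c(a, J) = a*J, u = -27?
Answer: 2614591/2641 ≈ 990.00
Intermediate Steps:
c(a, J) = J*a
c(u - 1*(-9), -55) + 1/(-613 + 3254) = -55*(-27 - 1*(-9)) + 1/(-613 + 3254) = -55*(-27 + 9) + 1/2641 = -55*(-18) + 1/2641 = 990 + 1/2641 = 2614591/2641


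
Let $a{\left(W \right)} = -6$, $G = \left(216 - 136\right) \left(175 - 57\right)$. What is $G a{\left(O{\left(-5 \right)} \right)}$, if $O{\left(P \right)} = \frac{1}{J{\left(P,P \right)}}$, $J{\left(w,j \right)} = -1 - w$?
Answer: $-56640$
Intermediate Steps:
$G = 9440$ ($G = 80 \cdot 118 = 9440$)
$O{\left(P \right)} = \frac{1}{-1 - P}$
$G a{\left(O{\left(-5 \right)} \right)} = 9440 \left(-6\right) = -56640$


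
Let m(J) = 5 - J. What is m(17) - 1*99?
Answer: -111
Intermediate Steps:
m(17) - 1*99 = (5 - 1*17) - 1*99 = (5 - 17) - 99 = -12 - 99 = -111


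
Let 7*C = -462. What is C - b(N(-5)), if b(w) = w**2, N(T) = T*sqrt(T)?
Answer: 59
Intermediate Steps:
C = -66 (C = (1/7)*(-462) = -66)
N(T) = T**(3/2)
C - b(N(-5)) = -66 - ((-5)**(3/2))**2 = -66 - (-5*I*sqrt(5))**2 = -66 - 1*(-125) = -66 + 125 = 59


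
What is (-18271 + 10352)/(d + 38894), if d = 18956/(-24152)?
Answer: -47814922/234837233 ≈ -0.20361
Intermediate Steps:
d = -4739/6038 (d = 18956*(-1/24152) = -4739/6038 ≈ -0.78486)
(-18271 + 10352)/(d + 38894) = (-18271 + 10352)/(-4739/6038 + 38894) = -7919/234837233/6038 = -7919*6038/234837233 = -47814922/234837233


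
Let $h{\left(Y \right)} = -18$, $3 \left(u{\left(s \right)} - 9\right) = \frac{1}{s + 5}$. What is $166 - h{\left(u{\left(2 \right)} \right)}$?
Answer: $184$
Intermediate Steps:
$u{\left(s \right)} = 9 + \frac{1}{3 \left(5 + s\right)}$ ($u{\left(s \right)} = 9 + \frac{1}{3 \left(s + 5\right)} = 9 + \frac{1}{3 \left(5 + s\right)}$)
$166 - h{\left(u{\left(2 \right)} \right)} = 166 - -18 = 166 + 18 = 184$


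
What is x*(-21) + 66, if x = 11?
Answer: -165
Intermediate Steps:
x*(-21) + 66 = 11*(-21) + 66 = -231 + 66 = -165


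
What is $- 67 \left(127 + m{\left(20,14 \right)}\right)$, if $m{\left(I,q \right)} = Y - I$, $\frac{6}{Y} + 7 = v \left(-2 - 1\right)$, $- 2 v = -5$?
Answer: $- \frac{207097}{29} \approx -7141.3$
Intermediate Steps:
$v = \frac{5}{2}$ ($v = \left(- \frac{1}{2}\right) \left(-5\right) = \frac{5}{2} \approx 2.5$)
$Y = - \frac{12}{29}$ ($Y = \frac{6}{-7 + \frac{5 \left(-2 - 1\right)}{2}} = \frac{6}{-7 + \frac{5}{2} \left(-3\right)} = \frac{6}{-7 - \frac{15}{2}} = \frac{6}{- \frac{29}{2}} = 6 \left(- \frac{2}{29}\right) = - \frac{12}{29} \approx -0.41379$)
$m{\left(I,q \right)} = - \frac{12}{29} - I$
$- 67 \left(127 + m{\left(20,14 \right)}\right) = - 67 \left(127 - \frac{592}{29}\right) = \left(-67\right) \frac{3091}{29} = - \frac{207097}{29}$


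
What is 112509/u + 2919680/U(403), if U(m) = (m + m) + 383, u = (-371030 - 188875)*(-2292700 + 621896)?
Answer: 910445287539938267/370766469898060 ≈ 2455.6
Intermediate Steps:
u = 935491513620 (u = -559905*(-1670804) = 935491513620)
U(m) = 383 + 2*m (U(m) = 2*m + 383 = 383 + 2*m)
112509/u + 2919680/U(403) = 112509/935491513620 + 2919680/(383 + 2*403) = 112509*(1/935491513620) + 2919680/(383 + 806) = 37503/311830504540 + 2919680/1189 = 910445287539938267/370766469898060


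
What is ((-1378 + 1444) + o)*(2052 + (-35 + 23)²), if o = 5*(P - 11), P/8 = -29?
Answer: -2523204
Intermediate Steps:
P = -232 (P = 8*(-29) = -232)
o = -1215 (o = 5*(-232 - 11) = 5*(-243) = -1215)
((-1378 + 1444) + o)*(2052 + (-35 + 23)²) = ((-1378 + 1444) - 1215)*(2052 + (-35 + 23)²) = (66 - 1215)*(2052 + (-12)²) = -1149*(2052 + 144) = -1149*2196 = -2523204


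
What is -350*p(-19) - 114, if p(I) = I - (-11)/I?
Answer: 128034/19 ≈ 6738.6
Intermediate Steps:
p(I) = I + 11/I
-350*p(-19) - 114 = -350*(-19 + 11/(-19)) - 114 = -350*(-19 + 11*(-1/19)) - 114 = -350*(-19 - 11/19) - 114 = -350*(-372/19) - 114 = 130200/19 - 114 = 128034/19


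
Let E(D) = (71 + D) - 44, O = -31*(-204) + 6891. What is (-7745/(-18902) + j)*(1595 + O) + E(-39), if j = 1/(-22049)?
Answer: 1261907594027/208385099 ≈ 6055.6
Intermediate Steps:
j = -1/22049 ≈ -4.5354e-5
O = 13215 (O = 6324 + 6891 = 13215)
E(D) = 27 + D
(-7745/(-18902) + j)*(1595 + O) + E(-39) = (-7745/(-18902) - 1/22049)*(1595 + 13215) + (27 - 39) = (-7745*(-1/18902) - 1/22049)*14810 - 12 = (7745/18902 - 1/22049)*14810 - 12 = (170750603/416770198)*14810 - 12 = 1264408215215/208385099 - 12 = 1261907594027/208385099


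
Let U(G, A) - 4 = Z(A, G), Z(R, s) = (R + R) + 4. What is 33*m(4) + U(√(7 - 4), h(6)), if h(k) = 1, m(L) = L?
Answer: 142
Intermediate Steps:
Z(R, s) = 4 + 2*R (Z(R, s) = 2*R + 4 = 4 + 2*R)
U(G, A) = 8 + 2*A (U(G, A) = 4 + (4 + 2*A) = 8 + 2*A)
33*m(4) + U(√(7 - 4), h(6)) = 33*4 + (8 + 2*1) = 132 + (8 + 2) = 132 + 10 = 142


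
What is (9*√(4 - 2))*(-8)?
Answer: -72*√2 ≈ -101.82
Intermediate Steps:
(9*√(4 - 2))*(-8) = (9*√2)*(-8) = -72*√2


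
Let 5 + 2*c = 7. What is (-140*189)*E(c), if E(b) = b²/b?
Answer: -26460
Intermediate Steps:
c = 1 (c = -5/2 + (½)*7 = -5/2 + 7/2 = 1)
E(b) = b
(-140*189)*E(c) = -140*189*1 = -26460*1 = -26460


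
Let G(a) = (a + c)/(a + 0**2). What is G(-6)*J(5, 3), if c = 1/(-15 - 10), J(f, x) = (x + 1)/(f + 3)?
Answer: 151/300 ≈ 0.50333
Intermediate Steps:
J(f, x) = (1 + x)/(3 + f)
c = -1/25 (c = 1/(-25) = -1/25 ≈ -0.040000)
G(a) = (-1/25 + a)/a (G(a) = (a - 1/25)/(a + 0**2) = (-1/25 + a)/(a + 0) = (-1/25 + a)/a)
G(-6)*J(5, 3) = ((-1/25 - 6)/(-6))*((1 + 3)/(3 + 5)) = (-1/6*(-151/25))*(4/8) = 151*((1/8)*4)/150 = (151/150)*(1/2) = 151/300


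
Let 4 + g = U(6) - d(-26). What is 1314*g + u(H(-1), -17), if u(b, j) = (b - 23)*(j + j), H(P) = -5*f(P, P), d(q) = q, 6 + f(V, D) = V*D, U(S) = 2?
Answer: 31468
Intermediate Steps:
f(V, D) = -6 + D*V (f(V, D) = -6 + V*D = -6 + D*V)
g = 24 (g = -4 + (2 - 1*(-26)) = -4 + (2 + 26) = -4 + 28 = 24)
H(P) = 30 - 5*P² (H(P) = -5*(-6 + P*P) = -5*(-6 + P²) = 30 - 5*P²)
u(b, j) = 2*j*(-23 + b) (u(b, j) = (-23 + b)*(2*j) = 2*j*(-23 + b))
1314*g + u(H(-1), -17) = 1314*24 + 2*(-17)*(-23 + (30 - 5*(-1)²)) = 31536 + 2*(-17)*(-23 + (30 - 5*1)) = 31536 + 2*(-17)*(-23 + (30 - 5)) = 31536 + 2*(-17)*(-23 + 25) = 31536 + 2*(-17)*2 = 31536 - 68 = 31468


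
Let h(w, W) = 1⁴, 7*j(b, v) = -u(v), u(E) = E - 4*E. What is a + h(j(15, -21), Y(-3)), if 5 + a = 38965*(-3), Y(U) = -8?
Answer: -116899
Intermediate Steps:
u(E) = -3*E
j(b, v) = 3*v/7 (j(b, v) = (-(-3)*v)/7 = (3*v)/7 = 3*v/7)
a = -116900 (a = -5 + 38965*(-3) = -5 - 116895 = -116900)
h(w, W) = 1
a + h(j(15, -21), Y(-3)) = -116900 + 1 = -116899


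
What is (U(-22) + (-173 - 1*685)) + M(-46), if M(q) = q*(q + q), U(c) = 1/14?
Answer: 47237/14 ≈ 3374.1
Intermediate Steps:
U(c) = 1/14
M(q) = 2*q² (M(q) = q*(2*q) = 2*q²)
(U(-22) + (-173 - 1*685)) + M(-46) = (1/14 + (-173 - 1*685)) + 2*(-46)² = (1/14 + (-173 - 685)) + 2*2116 = (1/14 - 858) + 4232 = -12011/14 + 4232 = 47237/14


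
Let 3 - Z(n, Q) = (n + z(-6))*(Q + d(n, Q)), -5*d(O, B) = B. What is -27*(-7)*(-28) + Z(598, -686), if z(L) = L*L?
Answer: 1713251/5 ≈ 3.4265e+5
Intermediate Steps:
d(O, B) = -B/5
z(L) = L²
Z(n, Q) = 3 - 4*Q*(36 + n)/5 (Z(n, Q) = 3 - (n + (-6)²)*(Q - Q/5) = 3 - (n + 36)*4*Q/5 = 3 - (36 + n)*4*Q/5 = 3 - 4*Q*(36 + n)/5)
-27*(-7)*(-28) + Z(598, -686) = -27*(-7)*(-28) + (3 - 144/5*(-686) - ⅘*(-686)*598) = 189*(-28) + (3 + 98784/5 + 1640912/5) = -5292 + 1739711/5 = 1713251/5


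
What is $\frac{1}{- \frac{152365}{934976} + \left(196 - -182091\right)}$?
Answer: $\frac{934976}{170433817747} \approx 5.4859 \cdot 10^{-6}$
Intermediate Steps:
$\frac{1}{- \frac{152365}{934976} + \left(196 - -182091\right)} = \frac{1}{\left(-152365\right) \frac{1}{934976} + \left(196 + 182091\right)} = \frac{1}{- \frac{152365}{934976} + 182287} = \frac{1}{\frac{170433817747}{934976}} = \frac{934976}{170433817747}$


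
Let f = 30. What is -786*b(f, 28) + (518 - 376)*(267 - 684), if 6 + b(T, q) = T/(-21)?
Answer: -373626/7 ≈ -53375.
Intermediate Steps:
b(T, q) = -6 - T/21 (b(T, q) = -6 + T/(-21) = -6 + T*(-1/21) = -6 - T/21)
-786*b(f, 28) + (518 - 376)*(267 - 684) = -786*(-6 - 1/21*30) + (518 - 376)*(267 - 684) = -786*(-6 - 10/7) + 142*(-417) = -786*(-52/7) - 59214 = 40872/7 - 59214 = -373626/7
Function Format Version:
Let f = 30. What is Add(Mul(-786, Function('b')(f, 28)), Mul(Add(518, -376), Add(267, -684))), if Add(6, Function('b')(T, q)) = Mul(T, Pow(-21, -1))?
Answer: Rational(-373626, 7) ≈ -53375.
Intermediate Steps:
Function('b')(T, q) = Add(-6, Mul(Rational(-1, 21), T)) (Function('b')(T, q) = Add(-6, Mul(T, Pow(-21, -1))) = Add(-6, Mul(T, Rational(-1, 21))) = Add(-6, Mul(Rational(-1, 21), T)))
Add(Mul(-786, Function('b')(f, 28)), Mul(Add(518, -376), Add(267, -684))) = Add(Mul(-786, Add(-6, Mul(Rational(-1, 21), 30))), Mul(Add(518, -376), Add(267, -684))) = Add(Mul(-786, Add(-6, Rational(-10, 7))), Mul(142, -417)) = Add(Mul(-786, Rational(-52, 7)), -59214) = Add(Rational(40872, 7), -59214) = Rational(-373626, 7)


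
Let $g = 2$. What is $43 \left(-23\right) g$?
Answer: $-1978$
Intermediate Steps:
$43 \left(-23\right) g = 43 \left(-23\right) 2 = \left(-989\right) 2 = -1978$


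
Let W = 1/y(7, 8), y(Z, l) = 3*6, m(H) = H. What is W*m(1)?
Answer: 1/18 ≈ 0.055556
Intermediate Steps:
y(Z, l) = 18
W = 1/18 ≈ 0.055556
W*m(1) = (1/18)*1 = 1/18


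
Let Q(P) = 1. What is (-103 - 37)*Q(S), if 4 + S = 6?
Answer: -140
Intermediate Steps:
S = 2 (S = -4 + 6 = 2)
(-103 - 37)*Q(S) = (-103 - 37)*1 = -140*1 = -140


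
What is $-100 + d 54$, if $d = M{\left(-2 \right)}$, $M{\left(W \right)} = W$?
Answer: $-208$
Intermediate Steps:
$d = -2$
$-100 + d 54 = -100 - 108 = -208$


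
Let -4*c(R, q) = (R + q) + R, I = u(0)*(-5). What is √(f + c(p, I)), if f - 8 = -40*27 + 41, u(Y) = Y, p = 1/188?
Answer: 3*I*√4048862/188 ≈ 32.109*I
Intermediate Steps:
p = 1/188 ≈ 0.0053191
f = -1031 (f = 8 + (-40*27 + 41) = 8 + (-1080 + 41) = 8 - 1039 = -1031)
I = 0 (I = 0*(-5) = 0)
c(R, q) = -R/2 - q/4 (c(R, q) = -((R + q) + R)/4 = -(q + 2*R)/4 = -R/2 - q/4)
√(f + c(p, I)) = √(-1031 + (-½*1/188 - ¼*0)) = √(-1031 + (-1/376 + 0)) = √(-1031 - 1/376) = √(-387657/376) = 3*I*√4048862/188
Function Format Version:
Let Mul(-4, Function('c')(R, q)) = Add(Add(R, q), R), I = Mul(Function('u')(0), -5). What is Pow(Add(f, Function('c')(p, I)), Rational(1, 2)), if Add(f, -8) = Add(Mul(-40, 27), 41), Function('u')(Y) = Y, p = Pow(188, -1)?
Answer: Mul(Rational(3, 188), I, Pow(4048862, Rational(1, 2))) ≈ Mul(32.109, I)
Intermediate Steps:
p = Rational(1, 188) ≈ 0.0053191
f = -1031 (f = Add(8, Add(Mul(-40, 27), 41)) = Add(8, Add(-1080, 41)) = Add(8, -1039) = -1031)
I = 0 (I = Mul(0, -5) = 0)
Function('c')(R, q) = Add(Mul(Rational(-1, 2), R), Mul(Rational(-1, 4), q)) (Function('c')(R, q) = Mul(Rational(-1, 4), Add(Add(R, q), R)) = Mul(Rational(-1, 4), Add(q, Mul(2, R))) = Add(Mul(Rational(-1, 2), R), Mul(Rational(-1, 4), q)))
Pow(Add(f, Function('c')(p, I)), Rational(1, 2)) = Pow(Add(-1031, Add(Mul(Rational(-1, 2), Rational(1, 188)), Mul(Rational(-1, 4), 0))), Rational(1, 2)) = Pow(Add(-1031, Add(Rational(-1, 376), 0)), Rational(1, 2)) = Pow(Add(-1031, Rational(-1, 376)), Rational(1, 2)) = Pow(Rational(-387657, 376), Rational(1, 2)) = Mul(Rational(3, 188), I, Pow(4048862, Rational(1, 2)))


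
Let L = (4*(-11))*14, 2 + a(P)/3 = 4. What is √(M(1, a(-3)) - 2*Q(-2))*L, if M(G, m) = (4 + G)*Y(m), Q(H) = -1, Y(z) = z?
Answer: -2464*√2 ≈ -3484.6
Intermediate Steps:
a(P) = 6 (a(P) = -6 + 3*4 = -6 + 12 = 6)
L = -616 (L = -44*14 = -616)
M(G, m) = m*(4 + G) (M(G, m) = (4 + G)*m = m*(4 + G))
√(M(1, a(-3)) - 2*Q(-2))*L = √(6*(4 + 1) - 2*(-1))*(-616) = √(6*5 + 2)*(-616) = √(30 + 2)*(-616) = √32*(-616) = (4*√2)*(-616) = -2464*√2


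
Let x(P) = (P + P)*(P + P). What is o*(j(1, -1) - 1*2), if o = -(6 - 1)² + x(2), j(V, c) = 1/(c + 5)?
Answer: 63/4 ≈ 15.750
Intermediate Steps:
j(V, c) = 1/(5 + c)
x(P) = 4*P² (x(P) = (2*P)*(2*P) = 4*P²)
o = -9 (o = -(6 - 1)² + 4*2² = -1*5² + 4*4 = -1*25 + 16 = -25 + 16 = -9)
o*(j(1, -1) - 1*2) = -9*(1/(5 - 1) - 1*2) = -9*(1/4 - 2) = -9*(¼ - 2) = -9*(-7/4) = 63/4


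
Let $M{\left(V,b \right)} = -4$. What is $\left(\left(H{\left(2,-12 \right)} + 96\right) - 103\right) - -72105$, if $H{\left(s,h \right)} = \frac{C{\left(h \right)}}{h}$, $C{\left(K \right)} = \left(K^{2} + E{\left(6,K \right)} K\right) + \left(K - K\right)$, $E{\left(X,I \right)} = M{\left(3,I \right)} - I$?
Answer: $72094$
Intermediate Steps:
$E{\left(X,I \right)} = -4 - I$
$C{\left(K \right)} = K^{2} + K \left(-4 - K\right)$ ($C{\left(K \right)} = \left(K^{2} + \left(-4 - K\right) K\right) + \left(K - K\right) = \left(K^{2} + K \left(-4 - K\right)\right) + 0 = K^{2} + K \left(-4 - K\right)$)
$H{\left(s,h \right)} = -4$ ($H{\left(s,h \right)} = \frac{\left(-4\right) h}{h} = -4$)
$\left(\left(H{\left(2,-12 \right)} + 96\right) - 103\right) - -72105 = \left(\left(-4 + 96\right) - 103\right) - -72105 = \left(92 - 103\right) + 72105 = -11 + 72105 = 72094$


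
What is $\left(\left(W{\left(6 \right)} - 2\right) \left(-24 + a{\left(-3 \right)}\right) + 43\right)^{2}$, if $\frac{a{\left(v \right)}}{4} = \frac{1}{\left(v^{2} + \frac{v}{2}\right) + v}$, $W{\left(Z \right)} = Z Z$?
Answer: $\frac{44689225}{81} \approx 5.5172 \cdot 10^{5}$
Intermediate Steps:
$W{\left(Z \right)} = Z^{2}$
$a{\left(v \right)} = \frac{4}{v^{2} + \frac{3 v}{2}}$ ($a{\left(v \right)} = \frac{4}{\left(v^{2} + \frac{v}{2}\right) + v} = \frac{4}{v^{2} + \frac{3 v}{2}}$)
$\left(\left(W{\left(6 \right)} - 2\right) \left(-24 + a{\left(-3 \right)}\right) + 43\right)^{2} = \left(\left(6^{2} - 2\right) \left(-24 + \frac{8}{\left(-3\right) \left(3 + 2 \left(-3\right)\right)}\right) + 43\right)^{2} = \left(\left(36 - 2\right) \left(-24 + 8 \left(- \frac{1}{3}\right) \frac{1}{3 - 6}\right) + 43\right)^{2} = \left(34 \left(-24 + 8 \left(- \frac{1}{3}\right) \frac{1}{-3}\right) + 43\right)^{2} = \left(34 \left(-24 + 8 \left(- \frac{1}{3}\right) \left(- \frac{1}{3}\right)\right) + 43\right)^{2} = \left(34 \left(-24 + \frac{8}{9}\right) + 43\right)^{2} = \left(34 \left(- \frac{208}{9}\right) + 43\right)^{2} = \left(- \frac{7072}{9} + 43\right)^{2} = \left(- \frac{6685}{9}\right)^{2} = \frac{44689225}{81}$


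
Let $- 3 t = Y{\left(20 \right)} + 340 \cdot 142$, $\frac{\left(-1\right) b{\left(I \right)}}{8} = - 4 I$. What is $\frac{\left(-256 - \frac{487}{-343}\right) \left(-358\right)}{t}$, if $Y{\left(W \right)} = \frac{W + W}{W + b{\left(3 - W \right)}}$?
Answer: $- \frac{6142770387}{1084680905} \approx -5.6632$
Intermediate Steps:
$b{\left(I \right)} = 32 I$ ($b{\left(I \right)} = - 8 \left(- 4 I\right) = 32 I$)
$Y{\left(W \right)} = \frac{2 W}{96 - 31 W}$ ($Y{\left(W \right)} = \frac{W + W}{W + 32 \left(3 - W\right)} = \frac{2 W}{W - \left(-96 + 32 W\right)} = \frac{2 W}{96 - 31 W}$)
$t = - \frac{6324670}{393}$ ($t = - \frac{2 \cdot 20 \frac{1}{96 - 620} + 340 \cdot 142}{3} = - \frac{2 \cdot 20 \frac{1}{96 - 620} + 48280}{3} = - \frac{2 \cdot 20 \frac{1}{-524} + 48280}{3} = - \frac{2 \cdot 20 \left(- \frac{1}{524}\right) + 48280}{3} = - \frac{- \frac{10}{131} + 48280}{3} = \left(- \frac{1}{3}\right) \frac{6324670}{131} = - \frac{6324670}{393} \approx -16093.0$)
$\frac{\left(-256 - \frac{487}{-343}\right) \left(-358\right)}{t} = \frac{\left(-256 - \frac{487}{-343}\right) \left(-358\right)}{- \frac{6324670}{393}} = \left(-256 - - \frac{487}{343}\right) \left(-358\right) \left(- \frac{393}{6324670}\right) = \left(-256 + \frac{487}{343}\right) \left(-358\right) \left(- \frac{393}{6324670}\right) = \left(- \frac{87321}{343}\right) \left(-358\right) \left(- \frac{393}{6324670}\right) = \frac{31260918}{343} \left(- \frac{393}{6324670}\right) = - \frac{6142770387}{1084680905}$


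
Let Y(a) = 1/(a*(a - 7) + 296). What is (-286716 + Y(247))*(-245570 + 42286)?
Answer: 868093443922715/14894 ≈ 5.8285e+10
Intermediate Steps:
Y(a) = 1/(296 + a*(-7 + a)) (Y(a) = 1/(a*(-7 + a) + 296) = 1/(296 + a*(-7 + a)))
(-286716 + Y(247))*(-245570 + 42286) = (-286716 + 1/(296 + 247² - 7*247))*(-245570 + 42286) = (-286716 + 1/(296 + 61009 - 1729))*(-203284) = (-286716 + 1/59576)*(-203284) = -17081392415/59576*(-203284) = 868093443922715/14894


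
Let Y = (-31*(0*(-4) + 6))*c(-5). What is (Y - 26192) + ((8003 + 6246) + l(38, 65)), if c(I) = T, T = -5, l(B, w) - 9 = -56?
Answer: -11060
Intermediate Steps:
l(B, w) = -47 (l(B, w) = 9 - 56 = -47)
c(I) = -5
Y = 930 (Y = -31*(0*(-4) + 6)*(-5) = -31*(0 + 6)*(-5) = -31*6*(-5) = -186*(-5) = 930)
(Y - 26192) + ((8003 + 6246) + l(38, 65)) = (930 - 26192) + ((8003 + 6246) - 47) = -25262 + (14249 - 47) = -25262 + 14202 = -11060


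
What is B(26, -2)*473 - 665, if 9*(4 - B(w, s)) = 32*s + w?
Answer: 29017/9 ≈ 3224.1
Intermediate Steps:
B(w, s) = 4 - 32*s/9 - w/9 (B(w, s) = 4 - (32*s + w)/9 = 4 - (w + 32*s)/9 = 4 + (-32*s/9 - w/9) = 4 - 32*s/9 - w/9)
B(26, -2)*473 - 665 = (4 - 32/9*(-2) - 1/9*26)*473 - 665 = (4 + 64/9 - 26/9)*473 - 665 = (74/9)*473 - 665 = 35002/9 - 665 = 29017/9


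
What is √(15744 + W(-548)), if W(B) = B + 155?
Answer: √15351 ≈ 123.90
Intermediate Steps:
W(B) = 155 + B
√(15744 + W(-548)) = √(15744 + (155 - 548)) = √(15744 - 393) = √15351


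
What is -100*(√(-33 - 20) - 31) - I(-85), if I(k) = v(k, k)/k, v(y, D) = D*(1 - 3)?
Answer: 3102 - 100*I*√53 ≈ 3102.0 - 728.01*I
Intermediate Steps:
v(y, D) = -2*D (v(y, D) = D*(-2) = -2*D)
I(k) = -2 (I(k) = (-2*k)/k = -2)
-100*(√(-33 - 20) - 31) - I(-85) = -100*(√(-33 - 20) - 31) - 1*(-2) = -100*(√(-53) - 31) + 2 = -100*(I*√53 - 31) + 2 = -100*(-31 + I*√53) + 2 = (3100 - 100*I*√53) + 2 = 3102 - 100*I*√53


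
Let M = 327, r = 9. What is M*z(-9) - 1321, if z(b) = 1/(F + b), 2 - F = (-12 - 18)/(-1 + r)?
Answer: -18481/13 ≈ -1421.6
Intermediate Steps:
F = 23/4 (F = 2 - (-12 - 18)/(-1 + 9) = 2 - (-30)/8 = 2 - 1*(-15/4) = 2 + 15/4 = 23/4 ≈ 5.7500)
z(b) = 1/(23/4 + b)
M*z(-9) - 1321 = 327*(4/(23 + 4*(-9))) - 1321 = 327*(4/(23 - 36)) - 1321 = 327*(4/(-13)) - 1321 = 327*(4*(-1/13)) - 1321 = 327*(-4/13) - 1321 = -1308/13 - 1321 = -18481/13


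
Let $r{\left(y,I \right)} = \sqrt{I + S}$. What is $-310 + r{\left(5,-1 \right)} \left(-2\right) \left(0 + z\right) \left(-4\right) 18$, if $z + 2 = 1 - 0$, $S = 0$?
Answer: $-310 - 144 i \approx -310.0 - 144.0 i$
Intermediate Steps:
$z = -1$ ($z = -2 + \left(1 - 0\right) = -2 + \left(1 + 0\right) = -2 + 1 = -1$)
$r{\left(y,I \right)} = \sqrt{I}$ ($r{\left(y,I \right)} = \sqrt{I + 0} = \sqrt{I}$)
$-310 + r{\left(5,-1 \right)} \left(-2\right) \left(0 + z\right) \left(-4\right) 18 = -310 + \sqrt{-1} \left(-2\right) \left(0 - 1\right) \left(-4\right) 18 = -310 + i \left(-2\right) \left(\left(-1\right) \left(-4\right)\right) 18 = -310 + - 2 i 4 \cdot 18 = -310 + - 8 i 18 = -310 - 144 i$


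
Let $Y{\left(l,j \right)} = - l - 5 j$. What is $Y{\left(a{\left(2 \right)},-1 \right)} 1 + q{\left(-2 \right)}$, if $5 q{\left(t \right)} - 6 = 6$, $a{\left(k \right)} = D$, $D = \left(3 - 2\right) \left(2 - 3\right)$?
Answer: $\frac{42}{5} \approx 8.4$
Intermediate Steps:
$D = -1$ ($D = 1 \left(-1\right) = -1$)
$a{\left(k \right)} = -1$
$q{\left(t \right)} = \frac{12}{5}$ ($q{\left(t \right)} = \frac{6}{5} + \frac{1}{5} \cdot 6 = \frac{6}{5} + \frac{6}{5} = \frac{12}{5}$)
$Y{\left(a{\left(2 \right)},-1 \right)} 1 + q{\left(-2 \right)} = \left(\left(-1\right) \left(-1\right) - -5\right) 1 + \frac{12}{5} = \left(1 + 5\right) 1 + \frac{12}{5} = 6 \cdot 1 + \frac{12}{5} = 6 + \frac{12}{5} = \frac{42}{5}$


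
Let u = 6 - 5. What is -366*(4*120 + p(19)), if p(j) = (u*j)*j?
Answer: -307806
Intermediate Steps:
u = 1
p(j) = j² (p(j) = (1*j)*j = j*j = j²)
-366*(4*120 + p(19)) = -366*(4*120 + 19²) = -366*(480 + 361) = -366*841 = -307806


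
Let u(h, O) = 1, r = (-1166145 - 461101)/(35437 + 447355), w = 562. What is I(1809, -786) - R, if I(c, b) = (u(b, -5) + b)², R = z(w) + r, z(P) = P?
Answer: 148619399171/241396 ≈ 6.1567e+5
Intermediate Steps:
r = -813623/241396 (r = -1627246/482792 = -1627246*1/482792 = -813623/241396 ≈ -3.3705)
R = 134850929/241396 (R = 562 - 813623/241396 = 134850929/241396 ≈ 558.63)
I(c, b) = (1 + b)²
I(1809, -786) - R = (1 - 786)² - 1*134850929/241396 = (-785)² - 134850929/241396 = 616225 - 134850929/241396 = 148619399171/241396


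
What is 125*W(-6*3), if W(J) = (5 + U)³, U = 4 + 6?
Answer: 421875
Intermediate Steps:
U = 10
W(J) = 3375 (W(J) = (5 + 10)³ = 15³ = 3375)
125*W(-6*3) = 125*3375 = 421875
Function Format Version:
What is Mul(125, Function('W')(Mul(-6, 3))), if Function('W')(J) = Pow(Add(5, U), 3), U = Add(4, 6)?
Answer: 421875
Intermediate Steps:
U = 10
Function('W')(J) = 3375 (Function('W')(J) = Pow(Add(5, 10), 3) = Pow(15, 3) = 3375)
Mul(125, Function('W')(Mul(-6, 3))) = Mul(125, 3375) = 421875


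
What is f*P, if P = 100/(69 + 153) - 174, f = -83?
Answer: 1598912/111 ≈ 14405.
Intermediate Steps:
P = -19264/111 (P = 100/222 - 174 = 100*(1/222) - 174 = 50/111 - 174 = -19264/111 ≈ -173.55)
f*P = -83*(-19264/111) = 1598912/111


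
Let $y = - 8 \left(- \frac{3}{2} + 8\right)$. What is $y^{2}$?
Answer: $2704$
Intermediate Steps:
$y = -52$ ($y = - 8 \left(\left(-3\right) \frac{1}{2} + 8\right) = - 8 \left(- \frac{3}{2} + 8\right) = \left(-8\right) \frac{13}{2} = -52$)
$y^{2} = \left(-52\right)^{2} = 2704$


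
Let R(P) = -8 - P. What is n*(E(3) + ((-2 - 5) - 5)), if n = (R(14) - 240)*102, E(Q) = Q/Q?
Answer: 293964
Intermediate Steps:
E(Q) = 1
n = -26724 (n = ((-8 - 1*14) - 240)*102 = ((-8 - 14) - 240)*102 = (-22 - 240)*102 = -262*102 = -26724)
n*(E(3) + ((-2 - 5) - 5)) = -26724*(1 + ((-2 - 5) - 5)) = -26724*(1 + (-7 - 5)) = -26724*(1 - 12) = -26724*(-11) = 293964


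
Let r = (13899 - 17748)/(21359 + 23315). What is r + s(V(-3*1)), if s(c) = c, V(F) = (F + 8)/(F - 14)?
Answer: -288803/759458 ≈ -0.38028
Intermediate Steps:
V(F) = (8 + F)/(-14 + F)
r = -3849/44674 ≈ -0.086157
r + s(V(-3*1)) = -3849/44674 + (8 - 3*1)/(-14 - 3*1) = -3849/44674 + (8 - 3)/(-14 - 3) = -3849/44674 + 5/(-17) = -3849/44674 - 1/17*5 = -3849/44674 - 5/17 = -288803/759458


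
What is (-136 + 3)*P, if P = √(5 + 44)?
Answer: -931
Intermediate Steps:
P = 7 (P = √49 = 7)
(-136 + 3)*P = (-136 + 3)*7 = -133*7 = -931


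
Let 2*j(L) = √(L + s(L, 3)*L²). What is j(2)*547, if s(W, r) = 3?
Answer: 547*√14/2 ≈ 1023.3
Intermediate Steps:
j(L) = √(L + 3*L²)/2
j(2)*547 = (√(2*(1 + 3*2))/2)*547 = (√(2*(1 + 6))/2)*547 = (√(2*7)/2)*547 = (√14/2)*547 = 547*√14/2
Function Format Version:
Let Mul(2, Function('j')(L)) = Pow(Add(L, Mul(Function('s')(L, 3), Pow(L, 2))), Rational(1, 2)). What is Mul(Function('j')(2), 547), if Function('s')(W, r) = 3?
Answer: Mul(Rational(547, 2), Pow(14, Rational(1, 2))) ≈ 1023.3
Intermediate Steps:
Function('j')(L) = Mul(Rational(1, 2), Pow(Add(L, Mul(3, Pow(L, 2))), Rational(1, 2)))
Mul(Function('j')(2), 547) = Mul(Mul(Rational(1, 2), Pow(Mul(2, Add(1, Mul(3, 2))), Rational(1, 2))), 547) = Mul(Mul(Rational(1, 2), Pow(Mul(2, Add(1, 6)), Rational(1, 2))), 547) = Mul(Mul(Rational(1, 2), Pow(Mul(2, 7), Rational(1, 2))), 547) = Mul(Mul(Rational(1, 2), Pow(14, Rational(1, 2))), 547) = Mul(Rational(547, 2), Pow(14, Rational(1, 2)))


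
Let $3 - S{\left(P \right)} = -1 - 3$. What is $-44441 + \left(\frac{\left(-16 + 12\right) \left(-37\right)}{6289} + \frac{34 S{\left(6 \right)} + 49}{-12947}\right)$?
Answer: $- \frac{3618549784990}{81423683} \approx -44441.0$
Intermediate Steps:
$S{\left(P \right)} = 7$ ($S{\left(P \right)} = 3 - \left(-1 - 3\right) = 3 - -4 = 3 + 4 = 7$)
$-44441 + \left(\frac{\left(-16 + 12\right) \left(-37\right)}{6289} + \frac{34 S{\left(6 \right)} + 49}{-12947}\right) = -44441 + \left(\frac{\left(-16 + 12\right) \left(-37\right)}{6289} + \frac{34 \cdot 7 + 49}{-12947}\right) = -44441 + \left(\left(-4\right) \left(-37\right) \frac{1}{6289} + \left(238 + 49\right) \left(- \frac{1}{12947}\right)\right) = -44441 + \left(148 \cdot \frac{1}{6289} + 287 \left(- \frac{1}{12947}\right)\right) = -44441 + \left(\frac{148}{6289} - \frac{287}{12947}\right) = -44441 + \frac{111213}{81423683} = - \frac{3618549784990}{81423683}$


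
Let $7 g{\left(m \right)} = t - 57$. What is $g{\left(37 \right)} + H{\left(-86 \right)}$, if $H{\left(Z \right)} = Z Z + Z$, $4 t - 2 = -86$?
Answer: $\frac{51092}{7} \approx 7298.9$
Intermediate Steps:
$t = -21$ ($t = \frac{1}{2} + \frac{1}{4} \left(-86\right) = \frac{1}{2} - \frac{43}{2} = -21$)
$g{\left(m \right)} = - \frac{78}{7}$ ($g{\left(m \right)} = \frac{-21 - 57}{7} = \frac{1}{7} \left(-78\right) = - \frac{78}{7}$)
$H{\left(Z \right)} = Z + Z^{2}$ ($H{\left(Z \right)} = Z^{2} + Z = Z + Z^{2}$)
$g{\left(37 \right)} + H{\left(-86 \right)} = - \frac{78}{7} - 86 \left(1 - 86\right) = - \frac{78}{7} - -7310 = - \frac{78}{7} + 7310 = \frac{51092}{7}$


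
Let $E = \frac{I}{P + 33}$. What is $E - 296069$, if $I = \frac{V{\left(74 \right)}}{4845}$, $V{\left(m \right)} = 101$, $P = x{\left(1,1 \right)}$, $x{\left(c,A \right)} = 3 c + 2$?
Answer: $- \frac{54509263489}{184110} \approx -2.9607 \cdot 10^{5}$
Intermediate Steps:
$x{\left(c,A \right)} = 2 + 3 c$
$P = 5$ ($P = 2 + 3 \cdot 1 = 2 + 3 = 5$)
$I = \frac{101}{4845} \approx 0.020846$
$E = \frac{101}{184110}$ ($E = \frac{1}{5 + 33} \cdot \frac{101}{4845} = \frac{1}{38} \cdot \frac{101}{4845} = \frac{101}{184110} \approx 0.00054859$)
$E - 296069 = \frac{101}{184110} - 296069 = - \frac{54509263489}{184110}$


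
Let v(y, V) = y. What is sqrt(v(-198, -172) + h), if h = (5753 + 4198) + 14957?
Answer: sqrt(24710) ≈ 157.19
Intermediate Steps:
h = 24908 (h = 9951 + 14957 = 24908)
sqrt(v(-198, -172) + h) = sqrt(-198 + 24908) = sqrt(24710)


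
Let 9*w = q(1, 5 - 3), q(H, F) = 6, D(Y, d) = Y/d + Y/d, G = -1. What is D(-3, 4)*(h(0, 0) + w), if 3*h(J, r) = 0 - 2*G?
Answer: -2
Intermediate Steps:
h(J, r) = 2/3 (h(J, r) = (0 - 2*(-1))/3 = (0 + 2)/3 = (1/3)*2 = 2/3)
D(Y, d) = 2*Y/d
w = 2/3 (w = (1/9)*6 = 2/3 ≈ 0.66667)
D(-3, 4)*(h(0, 0) + w) = (2*(-3)/4)*(2/3 + 2/3) = (2*(-3)*(1/4))*(4/3) = -3/2*4/3 = -2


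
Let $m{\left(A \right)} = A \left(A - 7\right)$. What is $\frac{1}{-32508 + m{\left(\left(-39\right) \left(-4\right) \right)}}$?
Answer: $- \frac{1}{9264} \approx -0.00010794$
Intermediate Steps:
$m{\left(A \right)} = A \left(-7 + A\right)$
$\frac{1}{-32508 + m{\left(\left(-39\right) \left(-4\right) \right)}} = \frac{1}{-32508 + \left(-39\right) \left(-4\right) \left(-7 - -156\right)} = \frac{1}{-32508 + 156 \left(-7 + 156\right)} = \frac{1}{-32508 + 156 \cdot 149} = \frac{1}{-32508 + 23244} = \frac{1}{-9264} = - \frac{1}{9264}$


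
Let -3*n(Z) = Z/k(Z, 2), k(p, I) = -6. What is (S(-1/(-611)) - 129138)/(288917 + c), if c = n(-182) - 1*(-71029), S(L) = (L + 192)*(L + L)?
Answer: -433887234048/1209344633783 ≈ -0.35878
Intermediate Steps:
n(Z) = Z/18 (n(Z) = -Z/(3*(-6)) = -Z*(-1)/(3*6) = -(-1)*Z/18 = Z/18)
S(L) = 2*L*(192 + L) (S(L) = (192 + L)*(2*L) = 2*L*(192 + L))
c = 639170/9 (c = (1/18)*(-182) - 1*(-71029) = -91/9 + 71029 = 639170/9 ≈ 71019.)
(S(-1/(-611)) - 129138)/(288917 + c) = (2*(-1/(-611))*(192 - 1/(-611)) - 129138)/(288917 + 639170/9) = (2*(-1*(-1/611))*(192 - 1*(-1/611)) - 129138)/(3239423/9) = (2*(1/611)*(192 + 1/611) - 129138)*(9/3239423) = (2*(1/611)*(117313/611) - 129138)*(9/3239423) = (234626/373321 - 129138)*(9/3239423) = -48209692672/373321*9/3239423 = -433887234048/1209344633783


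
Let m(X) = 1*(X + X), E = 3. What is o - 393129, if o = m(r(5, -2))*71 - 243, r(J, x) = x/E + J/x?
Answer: -1181465/3 ≈ -3.9382e+5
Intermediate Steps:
r(J, x) = x/3 + J/x
m(X) = 2*X (m(X) = 1*(2*X) = 2*X)
o = -2078/3 (o = (2*((⅓)*(-2) + 5/(-2)))*71 - 243 = (2*(-⅔ + 5*(-½)))*71 - 243 = (2*(-⅔ - 5/2))*71 - 243 = (2*(-19/6))*71 - 243 = -19/3*71 - 243 = -1349/3 - 243 = -2078/3 ≈ -692.67)
o - 393129 = -2078/3 - 393129 = -1181465/3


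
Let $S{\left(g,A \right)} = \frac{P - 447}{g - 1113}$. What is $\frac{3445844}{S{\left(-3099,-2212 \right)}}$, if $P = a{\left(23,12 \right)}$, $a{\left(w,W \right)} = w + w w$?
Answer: $- \frac{4837964976}{35} \approx -1.3823 \cdot 10^{8}$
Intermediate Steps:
$a{\left(w,W \right)} = w + w^{2}$
$P = 552$ ($P = 23 \left(1 + 23\right) = 23 \cdot 24 = 552$)
$S{\left(g,A \right)} = \frac{105}{-1113 + g}$ ($S{\left(g,A \right)} = \frac{552 - 447}{g - 1113} = \frac{105}{-1113 + g}$)
$\frac{3445844}{S{\left(-3099,-2212 \right)}} = \frac{3445844}{105 \frac{1}{-1113 - 3099}} = \frac{3445844}{105 \frac{1}{-4212}} = \frac{3445844}{105 \left(- \frac{1}{4212}\right)} = \frac{3445844}{- \frac{35}{1404}} = 3445844 \left(- \frac{1404}{35}\right) = - \frac{4837964976}{35}$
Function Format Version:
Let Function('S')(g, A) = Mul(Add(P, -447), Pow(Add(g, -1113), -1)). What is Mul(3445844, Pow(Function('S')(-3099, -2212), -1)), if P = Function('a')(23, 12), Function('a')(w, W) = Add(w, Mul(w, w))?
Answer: Rational(-4837964976, 35) ≈ -1.3823e+8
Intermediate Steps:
Function('a')(w, W) = Add(w, Pow(w, 2))
P = 552 (P = Mul(23, Add(1, 23)) = Mul(23, 24) = 552)
Function('S')(g, A) = Mul(105, Pow(Add(-1113, g), -1)) (Function('S')(g, A) = Mul(Add(552, -447), Pow(Add(g, -1113), -1)) = Mul(105, Pow(Add(-1113, g), -1)))
Mul(3445844, Pow(Function('S')(-3099, -2212), -1)) = Mul(3445844, Pow(Mul(105, Pow(Add(-1113, -3099), -1)), -1)) = Mul(3445844, Pow(Mul(105, Pow(-4212, -1)), -1)) = Mul(3445844, Pow(Mul(105, Rational(-1, 4212)), -1)) = Mul(3445844, Pow(Rational(-35, 1404), -1)) = Mul(3445844, Rational(-1404, 35)) = Rational(-4837964976, 35)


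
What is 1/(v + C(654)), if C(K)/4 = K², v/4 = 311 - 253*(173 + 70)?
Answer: 1/1466192 ≈ 6.8204e-7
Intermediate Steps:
v = -244672 (v = 4*(311 - 253*(173 + 70)) = 4*(311 - 253*243) = 4*(311 - 61479) = 4*(-61168) = -244672)
C(K) = 4*K²
1/(v + C(654)) = 1/(-244672 + 4*654²) = 1/(-244672 + 4*427716) = 1/(-244672 + 1710864) = 1/1466192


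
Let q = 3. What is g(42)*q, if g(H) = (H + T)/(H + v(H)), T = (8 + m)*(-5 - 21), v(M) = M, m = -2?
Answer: -57/14 ≈ -4.0714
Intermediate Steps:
T = -156 (T = (8 - 2)*(-5 - 21) = 6*(-26) = -156)
g(H) = (-156 + H)/(2*H) (g(H) = (H - 156)/(H + H) = (-156 + H)/((2*H)) = (-156 + H)*(1/(2*H)) = (-156 + H)/(2*H))
g(42)*q = ((1/2)*(-156 + 42)/42)*3 = ((1/2)*(1/42)*(-114))*3 = -19/14*3 = -57/14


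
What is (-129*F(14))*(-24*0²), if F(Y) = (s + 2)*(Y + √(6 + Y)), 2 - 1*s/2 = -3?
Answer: 0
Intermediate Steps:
s = 10 (s = 4 - 2*(-3) = 4 + 6 = 10)
F(Y) = 12*Y + 12*√(6 + Y) (F(Y) = (10 + 2)*(Y + √(6 + Y)) = 12*(Y + √(6 + Y)) = 12*Y + 12*√(6 + Y))
(-129*F(14))*(-24*0²) = (-129*(12*14 + 12*√(6 + 14)))*(-24*0²) = (-129*(168 + 12*√20))*(-24*0) = -129*(168 + 12*(2*√5))*0 = -129*(168 + 24*√5)*0 = (-21672 - 3096*√5)*0 = 0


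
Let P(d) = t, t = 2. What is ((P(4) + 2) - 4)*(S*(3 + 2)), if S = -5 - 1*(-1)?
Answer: 0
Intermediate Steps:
P(d) = 2
S = -4 (S = -5 + 1 = -4)
((P(4) + 2) - 4)*(S*(3 + 2)) = ((2 + 2) - 4)*(-4*(3 + 2)) = (4 - 4)*(-4*5) = 0*(-20) = 0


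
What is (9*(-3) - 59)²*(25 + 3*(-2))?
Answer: 140524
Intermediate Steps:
(9*(-3) - 59)²*(25 + 3*(-2)) = (-27 - 59)²*(25 - 6) = (-86)²*19 = 7396*19 = 140524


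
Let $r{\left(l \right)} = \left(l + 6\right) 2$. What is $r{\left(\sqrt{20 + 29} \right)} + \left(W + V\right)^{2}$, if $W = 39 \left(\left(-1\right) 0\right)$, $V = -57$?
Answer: $3275$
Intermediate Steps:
$W = 0$ ($W = 39 \cdot 0 = 0$)
$r{\left(l \right)} = 12 + 2 l$ ($r{\left(l \right)} = \left(6 + l\right) 2 = 12 + 2 l$)
$r{\left(\sqrt{20 + 29} \right)} + \left(W + V\right)^{2} = \left(12 + 2 \sqrt{20 + 29}\right) + \left(0 - 57\right)^{2} = \left(12 + 2 \sqrt{49}\right) + \left(-57\right)^{2} = \left(12 + 2 \cdot 7\right) + 3249 = \left(12 + 14\right) + 3249 = 26 + 3249 = 3275$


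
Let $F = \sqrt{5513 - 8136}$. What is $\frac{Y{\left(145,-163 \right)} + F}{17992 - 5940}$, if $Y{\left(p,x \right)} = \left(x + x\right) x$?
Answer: $\frac{26569}{6026} + \frac{i \sqrt{2623}}{12052} \approx 4.4091 + 0.0042495 i$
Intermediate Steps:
$F = i \sqrt{2623}$ ($F = \sqrt{-2623} = i \sqrt{2623} \approx 51.215 i$)
$Y{\left(p,x \right)} = 2 x^{2}$ ($Y{\left(p,x \right)} = 2 x x = 2 x^{2}$)
$\frac{Y{\left(145,-163 \right)} + F}{17992 - 5940} = \frac{2 \left(-163\right)^{2} + i \sqrt{2623}}{17992 - 5940} = \frac{2 \cdot 26569 + i \sqrt{2623}}{12052} = \left(53138 + i \sqrt{2623}\right) \frac{1}{12052} = \frac{26569}{6026} + \frac{i \sqrt{2623}}{12052}$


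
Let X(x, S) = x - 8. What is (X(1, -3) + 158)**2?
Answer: 22801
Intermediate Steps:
X(x, S) = -8 + x
(X(1, -3) + 158)**2 = ((-8 + 1) + 158)**2 = (-7 + 158)**2 = 151**2 = 22801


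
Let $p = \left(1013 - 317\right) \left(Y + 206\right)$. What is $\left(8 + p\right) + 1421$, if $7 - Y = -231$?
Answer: $310453$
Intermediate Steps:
$Y = 238$ ($Y = 7 - -231 = 7 + 231 = 238$)
$p = 309024$ ($p = \left(1013 - 317\right) \left(238 + 206\right) = 696 \cdot 444 = 309024$)
$\left(8 + p\right) + 1421 = \left(8 + 309024\right) + 1421 = 309032 + 1421 = 310453$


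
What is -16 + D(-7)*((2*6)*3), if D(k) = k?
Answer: -268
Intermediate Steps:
-16 + D(-7)*((2*6)*3) = -16 - 7*2*6*3 = -16 - 84*3 = -16 - 7*36 = -16 - 252 = -268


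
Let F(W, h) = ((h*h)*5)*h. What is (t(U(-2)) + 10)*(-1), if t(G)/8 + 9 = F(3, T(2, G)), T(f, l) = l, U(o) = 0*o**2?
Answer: 62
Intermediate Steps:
U(o) = 0
F(W, h) = 5*h**3 (F(W, h) = (h**2*5)*h = (5*h**2)*h = 5*h**3)
t(G) = -72 + 40*G**3 (t(G) = -72 + 8*(5*G**3) = -72 + 40*G**3)
(t(U(-2)) + 10)*(-1) = ((-72 + 40*0**3) + 10)*(-1) = ((-72 + 40*0) + 10)*(-1) = ((-72 + 0) + 10)*(-1) = (-72 + 10)*(-1) = -62*(-1) = 62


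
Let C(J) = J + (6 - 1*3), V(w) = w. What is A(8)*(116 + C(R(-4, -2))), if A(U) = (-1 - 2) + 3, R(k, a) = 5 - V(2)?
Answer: 0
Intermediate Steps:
R(k, a) = 3 (R(k, a) = 5 - 1*2 = 5 - 2 = 3)
A(U) = 0 (A(U) = -3 + 3 = 0)
C(J) = 3 + J (C(J) = J + (6 - 3) = J + 3 = 3 + J)
A(8)*(116 + C(R(-4, -2))) = 0*(116 + (3 + 3)) = 0*(116 + 6) = 0*122 = 0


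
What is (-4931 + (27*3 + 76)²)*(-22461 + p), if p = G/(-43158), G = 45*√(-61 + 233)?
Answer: -442885998 - 295770*√43/7193 ≈ -4.4289e+8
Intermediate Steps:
G = 90*√43 (G = 45*√172 = 45*(2*√43) = 90*√43 ≈ 590.17)
p = -15*√43/7193 (p = (90*√43)/(-43158) = (90*√43)*(-1/43158) = -15*√43/7193 ≈ -0.013675)
(-4931 + (27*3 + 76)²)*(-22461 + p) = (-4931 + (27*3 + 76)²)*(-22461 - 15*√43/7193) = (-4931 + (81 + 76)²)*(-22461 - 15*√43/7193) = (-4931 + 157²)*(-22461 - 15*√43/7193) = (-4931 + 24649)*(-22461 - 15*√43/7193) = 19718*(-22461 - 15*√43/7193) = -442885998 - 295770*√43/7193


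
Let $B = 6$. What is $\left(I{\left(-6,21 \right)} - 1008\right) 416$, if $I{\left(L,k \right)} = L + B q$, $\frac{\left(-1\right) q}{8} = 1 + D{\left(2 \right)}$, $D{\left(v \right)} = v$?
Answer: $-481728$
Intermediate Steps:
$q = -24$ ($q = - 8 \left(1 + 2\right) = \left(-8\right) 3 = -24$)
$I{\left(L,k \right)} = -144 + L$ ($I{\left(L,k \right)} = L + 6 \left(-24\right) = L - 144 = -144 + L$)
$\left(I{\left(-6,21 \right)} - 1008\right) 416 = \left(\left(-144 - 6\right) - 1008\right) 416 = \left(-150 - 1008\right) 416 = \left(-1158\right) 416 = -481728$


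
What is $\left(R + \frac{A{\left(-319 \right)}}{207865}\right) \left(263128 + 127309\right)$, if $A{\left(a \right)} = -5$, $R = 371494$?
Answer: $\frac{6029955904256657}{41573} \approx 1.4505 \cdot 10^{11}$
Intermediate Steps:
$\left(R + \frac{A{\left(-319 \right)}}{207865}\right) \left(263128 + 127309\right) = \left(371494 - \frac{5}{207865}\right) \left(263128 + 127309\right) = \left(371494 - \frac{1}{41573}\right) 390437 = \frac{15444120061}{41573} \cdot 390437 = \frac{6029955904256657}{41573}$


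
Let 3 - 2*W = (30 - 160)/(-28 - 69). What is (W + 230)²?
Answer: 2005337961/37636 ≈ 53282.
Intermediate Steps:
W = 161/194 (W = 3/2 - (30 - 160)/(2*(-28 - 69)) = 3/2 - (-65)/(-97) = 3/2 - (-65)*(-1)/97 = 3/2 - ½*130/97 = 3/2 - 65/97 = 161/194 ≈ 0.82990)
(W + 230)² = (161/194 + 230)² = (44781/194)² = 2005337961/37636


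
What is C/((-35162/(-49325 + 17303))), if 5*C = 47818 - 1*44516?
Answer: 52868322/87905 ≈ 601.43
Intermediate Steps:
C = 3302/5 (C = (47818 - 1*44516)/5 = (47818 - 44516)/5 = (⅕)*3302 = 3302/5 ≈ 660.40)
C/((-35162/(-49325 + 17303))) = 3302/(5*((-35162/(-49325 + 17303)))) = 3302/(5*((-35162/(-32022)))) = 3302/(5*((-35162*(-1/32022)))) = 3302/(5*(17581/16011)) = (3302/5)*(16011/17581) = 52868322/87905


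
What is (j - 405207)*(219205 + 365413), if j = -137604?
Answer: -317337081198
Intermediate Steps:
(j - 405207)*(219205 + 365413) = (-137604 - 405207)*(219205 + 365413) = -542811*584618 = -317337081198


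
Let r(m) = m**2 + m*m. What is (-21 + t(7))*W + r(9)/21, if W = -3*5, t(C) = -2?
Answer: 2469/7 ≈ 352.71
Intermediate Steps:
W = -15
r(m) = 2*m**2 (r(m) = m**2 + m**2 = 2*m**2)
(-21 + t(7))*W + r(9)/21 = (-21 - 2)*(-15) + (2*9**2)/21 = -23*(-15) + (2*81)*(1/21) = 345 + 162*(1/21) = 345 + 54/7 = 2469/7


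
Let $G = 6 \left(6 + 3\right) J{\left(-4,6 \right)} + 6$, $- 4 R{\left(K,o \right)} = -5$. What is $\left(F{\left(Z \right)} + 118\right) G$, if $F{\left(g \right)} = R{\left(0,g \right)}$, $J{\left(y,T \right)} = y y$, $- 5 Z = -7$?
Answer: $\frac{207495}{2} \approx 1.0375 \cdot 10^{5}$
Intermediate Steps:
$Z = \frac{7}{5}$ ($Z = \left(- \frac{1}{5}\right) \left(-7\right) = \frac{7}{5} \approx 1.4$)
$J{\left(y,T \right)} = y^{2}$
$R{\left(K,o \right)} = \frac{5}{4}$ ($R{\left(K,o \right)} = \left(- \frac{1}{4}\right) \left(-5\right) = \frac{5}{4}$)
$F{\left(g \right)} = \frac{5}{4}$
$G = 870$ ($G = 6 \left(6 + 3\right) \left(-4\right)^{2} + 6 = 6 \cdot 9 \cdot 16 + 6 = 6 \cdot 144 + 6 = 864 + 6 = 870$)
$\left(F{\left(Z \right)} + 118\right) G = \left(\frac{5}{4} + 118\right) 870 = \frac{477}{4} \cdot 870 = \frac{207495}{2}$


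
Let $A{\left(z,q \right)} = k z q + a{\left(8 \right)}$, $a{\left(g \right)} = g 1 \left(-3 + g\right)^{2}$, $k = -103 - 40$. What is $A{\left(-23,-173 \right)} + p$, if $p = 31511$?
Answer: $-537286$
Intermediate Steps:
$k = -143$
$a{\left(g \right)} = g \left(-3 + g\right)^{2}$
$A{\left(z,q \right)} = 200 - 143 q z$ ($A{\left(z,q \right)} = - 143 z q + 8 \left(-3 + 8\right)^{2} = - 143 q z + 8 \cdot 5^{2} = - 143 q z + 8 \cdot 25 = - 143 q z + 200 = 200 - 143 q z$)
$A{\left(-23,-173 \right)} + p = \left(200 - \left(-24739\right) \left(-23\right)\right) + 31511 = \left(200 - 568997\right) + 31511 = -568797 + 31511 = -537286$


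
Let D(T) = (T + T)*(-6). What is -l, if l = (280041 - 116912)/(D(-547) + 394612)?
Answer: -163129/401176 ≈ -0.40663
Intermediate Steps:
D(T) = -12*T (D(T) = (2*T)*(-6) = -12*T)
l = 163129/401176 (l = (280041 - 116912)/(-12*(-547) + 394612) = 163129/(6564 + 394612) = 163129/401176 ≈ 0.40663)
-l = -1*163129/401176 = -163129/401176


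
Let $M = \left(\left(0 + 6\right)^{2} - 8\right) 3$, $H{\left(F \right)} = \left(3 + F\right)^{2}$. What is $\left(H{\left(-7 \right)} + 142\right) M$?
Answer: $13272$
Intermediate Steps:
$M = 84$ ($M = \left(6^{2} - 8\right) 3 = \left(36 - 8\right) 3 = 28 \cdot 3 = 84$)
$\left(H{\left(-7 \right)} + 142\right) M = \left(\left(3 - 7\right)^{2} + 142\right) 84 = \left(\left(-4\right)^{2} + 142\right) 84 = \left(16 + 142\right) 84 = 158 \cdot 84 = 13272$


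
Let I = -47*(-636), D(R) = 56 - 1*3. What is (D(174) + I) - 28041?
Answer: 1904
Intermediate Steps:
D(R) = 53 (D(R) = 56 - 3 = 53)
I = 29892
(D(174) + I) - 28041 = (53 + 29892) - 28041 = 29945 - 28041 = 1904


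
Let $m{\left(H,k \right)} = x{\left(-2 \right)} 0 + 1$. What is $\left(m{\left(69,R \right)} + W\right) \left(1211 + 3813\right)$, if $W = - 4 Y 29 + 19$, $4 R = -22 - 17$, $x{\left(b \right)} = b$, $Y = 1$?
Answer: $-482304$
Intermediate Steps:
$R = - \frac{39}{4}$ ($R = \frac{-22 - 17}{4} = \frac{1}{4} \left(-39\right) = - \frac{39}{4} \approx -9.75$)
$m{\left(H,k \right)} = 1$ ($m{\left(H,k \right)} = \left(-2\right) 0 + 1 = 0 + 1 = 1$)
$W = -97$ ($W = \left(-4\right) 1 \cdot 29 + 19 = \left(-4\right) 29 + 19 = -116 + 19 = -97$)
$\left(m{\left(69,R \right)} + W\right) \left(1211 + 3813\right) = \left(1 - 97\right) \left(1211 + 3813\right) = \left(-96\right) 5024 = -482304$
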